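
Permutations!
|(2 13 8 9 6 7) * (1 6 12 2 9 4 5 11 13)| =|(1 6 7 9 12 2)(4 5 11 13 8)| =30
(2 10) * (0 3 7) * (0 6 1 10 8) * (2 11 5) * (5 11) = (11)(0 3 7 6 1 10 5 2 8) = [3, 10, 8, 7, 4, 2, 1, 6, 0, 9, 5, 11]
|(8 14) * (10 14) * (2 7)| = 6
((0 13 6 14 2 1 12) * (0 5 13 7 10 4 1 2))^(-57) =(0 4 5 14 10 12 6 7 1 13)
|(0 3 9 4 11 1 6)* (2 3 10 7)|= |(0 10 7 2 3 9 4 11 1 6)|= 10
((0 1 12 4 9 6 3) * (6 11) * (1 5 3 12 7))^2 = ((0 5 3)(1 7)(4 9 11 6 12))^2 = (0 3 5)(4 11 12 9 6)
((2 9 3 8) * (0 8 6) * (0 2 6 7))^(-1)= (0 7 3 9 2 6 8)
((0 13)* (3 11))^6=((0 13)(3 11))^6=(13)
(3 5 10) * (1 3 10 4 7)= (10)(1 3 5 4 7)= [0, 3, 2, 5, 7, 4, 6, 1, 8, 9, 10]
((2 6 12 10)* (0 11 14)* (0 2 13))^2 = (0 14 6 10)(2 12 13 11)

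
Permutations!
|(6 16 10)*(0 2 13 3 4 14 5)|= 21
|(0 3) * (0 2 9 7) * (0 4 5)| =7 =|(0 3 2 9 7 4 5)|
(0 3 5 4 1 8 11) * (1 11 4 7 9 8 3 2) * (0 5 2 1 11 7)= (0 1 3 2 11 5)(4 7 9 8)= [1, 3, 11, 2, 7, 0, 6, 9, 4, 8, 10, 5]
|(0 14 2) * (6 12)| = |(0 14 2)(6 12)| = 6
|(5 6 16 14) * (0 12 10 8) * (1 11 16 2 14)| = |(0 12 10 8)(1 11 16)(2 14 5 6)| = 12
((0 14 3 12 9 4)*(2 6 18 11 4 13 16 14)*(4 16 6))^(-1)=((0 2 4)(3 12 9 13 6 18 11 16 14))^(-1)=(0 4 2)(3 14 16 11 18 6 13 9 12)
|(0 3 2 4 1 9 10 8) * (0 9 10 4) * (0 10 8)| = |(0 3 2 10)(1 8 9 4)| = 4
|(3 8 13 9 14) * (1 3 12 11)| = 8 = |(1 3 8 13 9 14 12 11)|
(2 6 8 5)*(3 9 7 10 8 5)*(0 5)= (0 5 2 6)(3 9 7 10 8)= [5, 1, 6, 9, 4, 2, 0, 10, 3, 7, 8]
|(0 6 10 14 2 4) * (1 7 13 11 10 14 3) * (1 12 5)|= |(0 6 14 2 4)(1 7 13 11 10 3 12 5)|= 40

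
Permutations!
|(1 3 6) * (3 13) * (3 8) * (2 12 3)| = |(1 13 8 2 12 3 6)| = 7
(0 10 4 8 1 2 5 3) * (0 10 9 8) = (0 9 8 1 2 5 3 10 4) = [9, 2, 5, 10, 0, 3, 6, 7, 1, 8, 4]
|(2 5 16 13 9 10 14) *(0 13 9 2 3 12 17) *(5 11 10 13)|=|(0 5 16 9 13 2 11 10 14 3 12 17)|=12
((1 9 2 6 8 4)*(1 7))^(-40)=((1 9 2 6 8 4 7))^(-40)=(1 2 8 7 9 6 4)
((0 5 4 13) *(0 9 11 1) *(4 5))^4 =(0 11 13)(1 9 4)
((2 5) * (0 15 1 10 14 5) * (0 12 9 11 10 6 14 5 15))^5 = ((1 6 14 15)(2 12 9 11 10 5))^5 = (1 6 14 15)(2 5 10 11 9 12)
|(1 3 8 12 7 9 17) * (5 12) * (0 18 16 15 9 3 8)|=|(0 18 16 15 9 17 1 8 5 12 7 3)|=12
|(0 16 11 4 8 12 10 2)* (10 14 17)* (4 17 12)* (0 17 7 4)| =6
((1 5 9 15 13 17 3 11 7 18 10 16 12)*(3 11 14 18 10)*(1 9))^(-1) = (1 5)(3 18 14)(7 11 17 13 15 9 12 16 10)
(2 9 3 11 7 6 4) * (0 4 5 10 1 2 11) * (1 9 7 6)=(0 4 11 6 5 10 9 3)(1 2 7)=[4, 2, 7, 0, 11, 10, 5, 1, 8, 3, 9, 6]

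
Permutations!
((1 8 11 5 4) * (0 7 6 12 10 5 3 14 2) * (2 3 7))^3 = ((0 2)(1 8 11 7 6 12 10 5 4)(3 14))^3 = (0 2)(1 7 10)(3 14)(4 11 12)(5 8 6)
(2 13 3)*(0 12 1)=(0 12 1)(2 13 3)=[12, 0, 13, 2, 4, 5, 6, 7, 8, 9, 10, 11, 1, 3]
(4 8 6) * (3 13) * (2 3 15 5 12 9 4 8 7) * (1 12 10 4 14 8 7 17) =(1 12 9 14 8 6 7 2 3 13 15 5 10 4 17) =[0, 12, 3, 13, 17, 10, 7, 2, 6, 14, 4, 11, 9, 15, 8, 5, 16, 1]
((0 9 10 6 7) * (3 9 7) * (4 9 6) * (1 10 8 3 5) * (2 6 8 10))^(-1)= (0 7)(1 5 6 2)(3 8)(4 10 9)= ((0 7)(1 2 6 5)(3 8)(4 9 10))^(-1)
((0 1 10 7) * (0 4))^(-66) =((0 1 10 7 4))^(-66) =(0 4 7 10 1)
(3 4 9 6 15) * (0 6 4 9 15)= [6, 1, 2, 9, 15, 5, 0, 7, 8, 4, 10, 11, 12, 13, 14, 3]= (0 6)(3 9 4 15)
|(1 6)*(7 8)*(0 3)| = 2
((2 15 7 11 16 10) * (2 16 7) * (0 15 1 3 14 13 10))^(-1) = (0 16 10 13 14 3 1 2 15)(7 11)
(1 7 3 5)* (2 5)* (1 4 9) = (1 7 3 2 5 4 9) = [0, 7, 5, 2, 9, 4, 6, 3, 8, 1]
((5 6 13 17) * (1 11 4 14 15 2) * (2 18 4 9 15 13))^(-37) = (1 2 6 5 17 13 14 4 18 15 9 11) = ((1 11 9 15 18 4 14 13 17 5 6 2))^(-37)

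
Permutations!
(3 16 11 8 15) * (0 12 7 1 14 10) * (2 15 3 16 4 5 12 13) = (0 13 2 15 16 11 8 3 4 5 12 7 1 14 10) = [13, 14, 15, 4, 5, 12, 6, 1, 3, 9, 0, 8, 7, 2, 10, 16, 11]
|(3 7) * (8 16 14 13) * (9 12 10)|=12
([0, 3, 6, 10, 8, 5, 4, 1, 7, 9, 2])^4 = (1 6)(2 7)(3 4)(8 10)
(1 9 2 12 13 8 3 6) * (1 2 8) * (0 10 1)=(0 10 1 9 8 3 6 2 12 13)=[10, 9, 12, 6, 4, 5, 2, 7, 3, 8, 1, 11, 13, 0]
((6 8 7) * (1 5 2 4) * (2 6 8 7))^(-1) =((1 5 6 7 8 2 4))^(-1) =(1 4 2 8 7 6 5)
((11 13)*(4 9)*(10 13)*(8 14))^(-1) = (4 9)(8 14)(10 11 13)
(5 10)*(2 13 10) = (2 13 10 5) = [0, 1, 13, 3, 4, 2, 6, 7, 8, 9, 5, 11, 12, 10]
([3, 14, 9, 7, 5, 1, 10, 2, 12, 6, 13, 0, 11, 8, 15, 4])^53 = (0 12 13 6 2 3 11 8 10 9 7)(1 4 14 5 15)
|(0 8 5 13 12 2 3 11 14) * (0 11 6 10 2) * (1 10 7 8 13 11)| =|(0 13 12)(1 10 2 3 6 7 8 5 11 14)| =30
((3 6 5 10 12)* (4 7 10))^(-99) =(3 12 10 7 4 5 6)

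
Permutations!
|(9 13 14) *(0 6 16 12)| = |(0 6 16 12)(9 13 14)| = 12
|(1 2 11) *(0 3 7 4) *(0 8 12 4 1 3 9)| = |(0 9)(1 2 11 3 7)(4 8 12)| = 30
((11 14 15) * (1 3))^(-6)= ((1 3)(11 14 15))^(-6)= (15)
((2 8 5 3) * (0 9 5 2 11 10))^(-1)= (0 10 11 3 5 9)(2 8)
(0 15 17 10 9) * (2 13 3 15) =(0 2 13 3 15 17 10 9) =[2, 1, 13, 15, 4, 5, 6, 7, 8, 0, 9, 11, 12, 3, 14, 17, 16, 10]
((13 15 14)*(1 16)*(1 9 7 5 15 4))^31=((1 16 9 7 5 15 14 13 4))^31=(1 5 4 7 13 9 14 16 15)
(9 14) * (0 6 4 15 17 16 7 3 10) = (0 6 4 15 17 16 7 3 10)(9 14) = [6, 1, 2, 10, 15, 5, 4, 3, 8, 14, 0, 11, 12, 13, 9, 17, 7, 16]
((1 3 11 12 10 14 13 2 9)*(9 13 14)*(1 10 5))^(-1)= ((14)(1 3 11 12 5)(2 13)(9 10))^(-1)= (14)(1 5 12 11 3)(2 13)(9 10)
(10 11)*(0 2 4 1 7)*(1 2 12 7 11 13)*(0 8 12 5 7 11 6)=(0 5 7 8 12 11 10 13 1 6)(2 4)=[5, 6, 4, 3, 2, 7, 0, 8, 12, 9, 13, 10, 11, 1]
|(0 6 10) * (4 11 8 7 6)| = |(0 4 11 8 7 6 10)| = 7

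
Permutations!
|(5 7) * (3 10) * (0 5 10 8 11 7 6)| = 15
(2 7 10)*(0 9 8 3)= (0 9 8 3)(2 7 10)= [9, 1, 7, 0, 4, 5, 6, 10, 3, 8, 2]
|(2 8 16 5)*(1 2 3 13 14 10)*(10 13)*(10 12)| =8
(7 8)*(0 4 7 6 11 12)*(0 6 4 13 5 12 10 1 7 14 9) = [13, 7, 2, 3, 14, 12, 11, 8, 4, 0, 1, 10, 6, 5, 9] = (0 13 5 12 6 11 10 1 7 8 4 14 9)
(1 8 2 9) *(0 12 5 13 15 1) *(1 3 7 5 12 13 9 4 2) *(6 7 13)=(0 6 7 5 9)(1 8)(2 4)(3 13 15)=[6, 8, 4, 13, 2, 9, 7, 5, 1, 0, 10, 11, 12, 15, 14, 3]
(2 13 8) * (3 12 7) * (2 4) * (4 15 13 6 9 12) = (2 6 9 12 7 3 4)(8 15 13) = [0, 1, 6, 4, 2, 5, 9, 3, 15, 12, 10, 11, 7, 8, 14, 13]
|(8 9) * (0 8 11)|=|(0 8 9 11)|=4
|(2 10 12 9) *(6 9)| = |(2 10 12 6 9)| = 5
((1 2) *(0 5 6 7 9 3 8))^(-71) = ((0 5 6 7 9 3 8)(1 2))^(-71) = (0 8 3 9 7 6 5)(1 2)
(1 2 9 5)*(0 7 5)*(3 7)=(0 3 7 5 1 2 9)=[3, 2, 9, 7, 4, 1, 6, 5, 8, 0]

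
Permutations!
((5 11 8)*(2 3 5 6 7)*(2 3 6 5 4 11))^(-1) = (2 5 8 11 4 3 7 6)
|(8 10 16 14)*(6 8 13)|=6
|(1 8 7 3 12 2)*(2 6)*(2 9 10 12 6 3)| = 20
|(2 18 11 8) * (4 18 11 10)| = 3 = |(2 11 8)(4 18 10)|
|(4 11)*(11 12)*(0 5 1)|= |(0 5 1)(4 12 11)|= 3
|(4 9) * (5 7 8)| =|(4 9)(5 7 8)| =6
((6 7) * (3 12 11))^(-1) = ((3 12 11)(6 7))^(-1) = (3 11 12)(6 7)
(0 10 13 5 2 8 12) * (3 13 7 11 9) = (0 10 7 11 9 3 13 5 2 8 12) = [10, 1, 8, 13, 4, 2, 6, 11, 12, 3, 7, 9, 0, 5]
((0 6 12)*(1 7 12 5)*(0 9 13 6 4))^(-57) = (0 4)(1 5 6 13 9 12 7)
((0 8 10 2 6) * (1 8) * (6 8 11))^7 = (0 6 11 1)(2 8 10)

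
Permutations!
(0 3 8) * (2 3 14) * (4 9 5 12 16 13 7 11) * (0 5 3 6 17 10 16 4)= (0 14 2 6 17 10 16 13 7 11)(3 8 5 12 4 9)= [14, 1, 6, 8, 9, 12, 17, 11, 5, 3, 16, 0, 4, 7, 2, 15, 13, 10]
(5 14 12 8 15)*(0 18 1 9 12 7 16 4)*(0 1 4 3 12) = (0 18 4 1 9)(3 12 8 15 5 14 7 16) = [18, 9, 2, 12, 1, 14, 6, 16, 15, 0, 10, 11, 8, 13, 7, 5, 3, 17, 4]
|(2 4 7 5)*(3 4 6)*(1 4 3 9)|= 7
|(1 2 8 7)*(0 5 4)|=12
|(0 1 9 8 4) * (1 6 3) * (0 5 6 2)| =|(0 2)(1 9 8 4 5 6 3)| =14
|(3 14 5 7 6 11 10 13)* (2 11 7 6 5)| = |(2 11 10 13 3 14)(5 6 7)| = 6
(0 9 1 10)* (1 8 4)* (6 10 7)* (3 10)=(0 9 8 4 1 7 6 3 10)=[9, 7, 2, 10, 1, 5, 3, 6, 4, 8, 0]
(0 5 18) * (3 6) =(0 5 18)(3 6) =[5, 1, 2, 6, 4, 18, 3, 7, 8, 9, 10, 11, 12, 13, 14, 15, 16, 17, 0]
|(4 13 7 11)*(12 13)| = 5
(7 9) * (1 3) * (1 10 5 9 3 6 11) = (1 6 11)(3 10 5 9 7) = [0, 6, 2, 10, 4, 9, 11, 3, 8, 7, 5, 1]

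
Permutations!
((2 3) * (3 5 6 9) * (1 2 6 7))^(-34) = (1 5)(2 7)(3 9 6)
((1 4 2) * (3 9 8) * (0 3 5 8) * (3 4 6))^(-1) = ((0 4 2 1 6 3 9)(5 8))^(-1) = (0 9 3 6 1 2 4)(5 8)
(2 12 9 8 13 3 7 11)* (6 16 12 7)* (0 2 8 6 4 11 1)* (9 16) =[2, 0, 7, 4, 11, 5, 9, 1, 13, 6, 10, 8, 16, 3, 14, 15, 12] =(0 2 7 1)(3 4 11 8 13)(6 9)(12 16)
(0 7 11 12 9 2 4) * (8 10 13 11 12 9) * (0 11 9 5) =(0 7 12 8 10 13 9 2 4 11 5) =[7, 1, 4, 3, 11, 0, 6, 12, 10, 2, 13, 5, 8, 9]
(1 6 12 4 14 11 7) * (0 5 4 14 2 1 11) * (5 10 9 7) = (0 10 9 7 11 5 4 2 1 6 12 14) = [10, 6, 1, 3, 2, 4, 12, 11, 8, 7, 9, 5, 14, 13, 0]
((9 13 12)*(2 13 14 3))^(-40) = (2 12 14)(3 13 9) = ((2 13 12 9 14 3))^(-40)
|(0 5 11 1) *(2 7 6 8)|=4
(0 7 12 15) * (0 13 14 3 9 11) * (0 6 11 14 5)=(0 7 12 15 13 5)(3 9 14)(6 11)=[7, 1, 2, 9, 4, 0, 11, 12, 8, 14, 10, 6, 15, 5, 3, 13]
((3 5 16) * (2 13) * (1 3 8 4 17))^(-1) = (1 17 4 8 16 5 3)(2 13)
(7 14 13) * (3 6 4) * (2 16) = [0, 1, 16, 6, 3, 5, 4, 14, 8, 9, 10, 11, 12, 7, 13, 15, 2] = (2 16)(3 6 4)(7 14 13)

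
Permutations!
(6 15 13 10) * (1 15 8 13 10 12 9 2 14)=(1 15 10 6 8 13 12 9 2 14)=[0, 15, 14, 3, 4, 5, 8, 7, 13, 2, 6, 11, 9, 12, 1, 10]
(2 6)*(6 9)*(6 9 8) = (9)(2 8 6) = [0, 1, 8, 3, 4, 5, 2, 7, 6, 9]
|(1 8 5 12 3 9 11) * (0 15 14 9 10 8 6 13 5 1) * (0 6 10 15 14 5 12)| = |(0 14 9 11 6 13 12 3 15 5)(1 10 8)| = 30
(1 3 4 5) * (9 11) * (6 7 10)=(1 3 4 5)(6 7 10)(9 11)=[0, 3, 2, 4, 5, 1, 7, 10, 8, 11, 6, 9]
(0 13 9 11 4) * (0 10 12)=[13, 1, 2, 3, 10, 5, 6, 7, 8, 11, 12, 4, 0, 9]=(0 13 9 11 4 10 12)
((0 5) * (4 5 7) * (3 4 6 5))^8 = (7)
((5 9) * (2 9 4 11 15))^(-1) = (2 15 11 4 5 9)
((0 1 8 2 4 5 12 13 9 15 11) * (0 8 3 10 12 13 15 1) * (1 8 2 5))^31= ((1 3 10 12 15 11 2 4)(5 13 9 8))^31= (1 4 2 11 15 12 10 3)(5 8 9 13)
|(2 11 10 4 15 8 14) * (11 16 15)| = |(2 16 15 8 14)(4 11 10)| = 15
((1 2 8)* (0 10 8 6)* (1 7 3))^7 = ((0 10 8 7 3 1 2 6))^7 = (0 6 2 1 3 7 8 10)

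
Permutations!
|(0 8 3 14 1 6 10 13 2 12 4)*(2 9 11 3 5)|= 24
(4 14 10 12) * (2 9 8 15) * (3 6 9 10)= (2 10 12 4 14 3 6 9 8 15)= [0, 1, 10, 6, 14, 5, 9, 7, 15, 8, 12, 11, 4, 13, 3, 2]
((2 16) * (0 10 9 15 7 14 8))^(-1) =((0 10 9 15 7 14 8)(2 16))^(-1) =(0 8 14 7 15 9 10)(2 16)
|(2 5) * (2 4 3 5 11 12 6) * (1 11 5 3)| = 7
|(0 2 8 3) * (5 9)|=|(0 2 8 3)(5 9)|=4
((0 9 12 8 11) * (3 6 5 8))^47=(0 11 8 5 6 3 12 9)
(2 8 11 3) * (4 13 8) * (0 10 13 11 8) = [10, 1, 4, 2, 11, 5, 6, 7, 8, 9, 13, 3, 12, 0] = (0 10 13)(2 4 11 3)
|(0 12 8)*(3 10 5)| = 3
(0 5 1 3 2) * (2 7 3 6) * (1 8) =(0 5 8 1 6 2)(3 7) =[5, 6, 0, 7, 4, 8, 2, 3, 1]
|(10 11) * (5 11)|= 3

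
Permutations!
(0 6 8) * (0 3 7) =(0 6 8 3 7) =[6, 1, 2, 7, 4, 5, 8, 0, 3]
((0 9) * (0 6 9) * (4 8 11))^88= (4 8 11)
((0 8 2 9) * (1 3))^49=((0 8 2 9)(1 3))^49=(0 8 2 9)(1 3)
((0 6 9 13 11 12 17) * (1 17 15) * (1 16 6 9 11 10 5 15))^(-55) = ((0 9 13 10 5 15 16 6 11 12 1 17))^(-55) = (0 15 1 10 11 9 16 17 5 12 13 6)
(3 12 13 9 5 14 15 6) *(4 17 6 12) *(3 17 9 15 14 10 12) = (3 4 9 5 10 12 13 15)(6 17) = [0, 1, 2, 4, 9, 10, 17, 7, 8, 5, 12, 11, 13, 15, 14, 3, 16, 6]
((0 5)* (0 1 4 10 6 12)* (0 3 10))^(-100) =(12)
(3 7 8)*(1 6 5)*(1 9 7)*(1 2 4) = (1 6 5 9 7 8 3 2 4) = [0, 6, 4, 2, 1, 9, 5, 8, 3, 7]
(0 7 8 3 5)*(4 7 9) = (0 9 4 7 8 3 5) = [9, 1, 2, 5, 7, 0, 6, 8, 3, 4]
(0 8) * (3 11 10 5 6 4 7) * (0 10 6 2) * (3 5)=(0 8 10 3 11 6 4 7 5 2)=[8, 1, 0, 11, 7, 2, 4, 5, 10, 9, 3, 6]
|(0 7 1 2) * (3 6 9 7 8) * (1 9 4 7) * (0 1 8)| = 6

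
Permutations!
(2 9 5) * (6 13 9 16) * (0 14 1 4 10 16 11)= (0 14 1 4 10 16 6 13 9 5 2 11)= [14, 4, 11, 3, 10, 2, 13, 7, 8, 5, 16, 0, 12, 9, 1, 15, 6]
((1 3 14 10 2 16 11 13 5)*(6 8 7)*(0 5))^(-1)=((0 5 1 3 14 10 2 16 11 13)(6 8 7))^(-1)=(0 13 11 16 2 10 14 3 1 5)(6 7 8)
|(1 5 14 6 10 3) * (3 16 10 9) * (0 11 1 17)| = 18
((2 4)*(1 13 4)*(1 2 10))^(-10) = (1 4)(10 13)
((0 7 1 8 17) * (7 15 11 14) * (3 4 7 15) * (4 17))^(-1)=(0 17 3)(1 7 4 8)(11 15 14)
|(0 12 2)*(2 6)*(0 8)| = 5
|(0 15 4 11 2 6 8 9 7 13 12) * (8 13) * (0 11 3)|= 60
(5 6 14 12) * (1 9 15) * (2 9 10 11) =[0, 10, 9, 3, 4, 6, 14, 7, 8, 15, 11, 2, 5, 13, 12, 1] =(1 10 11 2 9 15)(5 6 14 12)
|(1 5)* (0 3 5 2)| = 5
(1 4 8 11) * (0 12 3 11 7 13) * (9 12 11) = [11, 4, 2, 9, 8, 5, 6, 13, 7, 12, 10, 1, 3, 0] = (0 11 1 4 8 7 13)(3 9 12)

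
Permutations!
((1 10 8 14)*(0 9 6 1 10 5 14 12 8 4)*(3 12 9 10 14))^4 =(14)(0 10 4)(1 8 5 9 3 6 12)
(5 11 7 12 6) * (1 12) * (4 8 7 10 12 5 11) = [0, 5, 2, 3, 8, 4, 11, 1, 7, 9, 12, 10, 6] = (1 5 4 8 7)(6 11 10 12)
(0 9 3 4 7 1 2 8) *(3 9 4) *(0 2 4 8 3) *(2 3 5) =[8, 4, 5, 0, 7, 2, 6, 1, 3, 9] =(9)(0 8 3)(1 4 7)(2 5)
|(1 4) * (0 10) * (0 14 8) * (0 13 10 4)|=|(0 4 1)(8 13 10 14)|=12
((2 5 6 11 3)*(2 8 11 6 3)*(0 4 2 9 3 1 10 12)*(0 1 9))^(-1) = (0 11 8 3 9 5 2 4)(1 12 10)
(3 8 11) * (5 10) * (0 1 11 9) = (0 1 11 3 8 9)(5 10) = [1, 11, 2, 8, 4, 10, 6, 7, 9, 0, 5, 3]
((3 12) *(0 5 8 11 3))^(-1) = ((0 5 8 11 3 12))^(-1) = (0 12 3 11 8 5)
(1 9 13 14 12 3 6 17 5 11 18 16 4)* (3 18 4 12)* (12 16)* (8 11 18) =(1 9 13 14 3 6 17 5 18 12 8 11 4) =[0, 9, 2, 6, 1, 18, 17, 7, 11, 13, 10, 4, 8, 14, 3, 15, 16, 5, 12]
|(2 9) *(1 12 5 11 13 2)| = 7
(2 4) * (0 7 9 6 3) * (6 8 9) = (0 7 6 3)(2 4)(8 9) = [7, 1, 4, 0, 2, 5, 3, 6, 9, 8]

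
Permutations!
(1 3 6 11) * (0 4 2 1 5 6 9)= (0 4 2 1 3 9)(5 6 11)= [4, 3, 1, 9, 2, 6, 11, 7, 8, 0, 10, 5]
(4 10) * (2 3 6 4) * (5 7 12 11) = (2 3 6 4 10)(5 7 12 11) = [0, 1, 3, 6, 10, 7, 4, 12, 8, 9, 2, 5, 11]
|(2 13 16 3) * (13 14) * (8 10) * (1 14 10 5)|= |(1 14 13 16 3 2 10 8 5)|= 9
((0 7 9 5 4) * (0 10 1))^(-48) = ((0 7 9 5 4 10 1))^(-48) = (0 7 9 5 4 10 1)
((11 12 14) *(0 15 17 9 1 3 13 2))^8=(17)(11 14 12)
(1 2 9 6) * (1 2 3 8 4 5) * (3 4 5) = [0, 4, 9, 8, 3, 1, 2, 7, 5, 6] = (1 4 3 8 5)(2 9 6)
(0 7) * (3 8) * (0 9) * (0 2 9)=[7, 1, 9, 8, 4, 5, 6, 0, 3, 2]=(0 7)(2 9)(3 8)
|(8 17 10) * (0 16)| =|(0 16)(8 17 10)| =6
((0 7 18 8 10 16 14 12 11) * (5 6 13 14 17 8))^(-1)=(0 11 12 14 13 6 5 18 7)(8 17 16 10)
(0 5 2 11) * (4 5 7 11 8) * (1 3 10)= (0 7 11)(1 3 10)(2 8 4 5)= [7, 3, 8, 10, 5, 2, 6, 11, 4, 9, 1, 0]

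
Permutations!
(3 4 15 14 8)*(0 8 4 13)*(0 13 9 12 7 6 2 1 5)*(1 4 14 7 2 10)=(0 8 3 9 12 2 4 15 7 6 10 1 5)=[8, 5, 4, 9, 15, 0, 10, 6, 3, 12, 1, 11, 2, 13, 14, 7]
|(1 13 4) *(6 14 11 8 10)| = |(1 13 4)(6 14 11 8 10)| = 15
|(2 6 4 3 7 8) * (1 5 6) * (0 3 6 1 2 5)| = |(0 3 7 8 5 1)(4 6)| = 6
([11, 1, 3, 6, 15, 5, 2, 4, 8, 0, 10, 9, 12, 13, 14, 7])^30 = [0, 1, 2, 3, 4, 5, 6, 7, 8, 9, 10, 11, 12, 13, 14, 15]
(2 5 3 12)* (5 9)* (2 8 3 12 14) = (2 9 5 12 8 3 14) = [0, 1, 9, 14, 4, 12, 6, 7, 3, 5, 10, 11, 8, 13, 2]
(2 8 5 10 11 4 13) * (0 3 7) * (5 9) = (0 3 7)(2 8 9 5 10 11 4 13) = [3, 1, 8, 7, 13, 10, 6, 0, 9, 5, 11, 4, 12, 2]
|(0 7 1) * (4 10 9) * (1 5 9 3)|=8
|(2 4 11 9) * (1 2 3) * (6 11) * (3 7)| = |(1 2 4 6 11 9 7 3)| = 8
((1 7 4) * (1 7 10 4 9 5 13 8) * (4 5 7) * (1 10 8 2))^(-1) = ((1 8 10 5 13 2)(7 9))^(-1) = (1 2 13 5 10 8)(7 9)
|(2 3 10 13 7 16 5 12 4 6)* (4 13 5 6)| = 9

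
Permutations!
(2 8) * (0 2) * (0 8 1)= (8)(0 2 1)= [2, 0, 1, 3, 4, 5, 6, 7, 8]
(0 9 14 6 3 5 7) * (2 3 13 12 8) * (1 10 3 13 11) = (0 9 14 6 11 1 10 3 5 7)(2 13 12 8) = [9, 10, 13, 5, 4, 7, 11, 0, 2, 14, 3, 1, 8, 12, 6]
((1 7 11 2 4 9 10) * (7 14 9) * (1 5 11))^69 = ((1 14 9 10 5 11 2 4 7))^69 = (1 2 10)(4 5 14)(7 11 9)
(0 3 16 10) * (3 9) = (0 9 3 16 10) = [9, 1, 2, 16, 4, 5, 6, 7, 8, 3, 0, 11, 12, 13, 14, 15, 10]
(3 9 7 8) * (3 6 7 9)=(9)(6 7 8)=[0, 1, 2, 3, 4, 5, 7, 8, 6, 9]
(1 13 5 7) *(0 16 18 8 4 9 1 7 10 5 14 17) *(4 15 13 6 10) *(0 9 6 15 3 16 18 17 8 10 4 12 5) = (0 18 10)(1 15 13 14 8 3 16 17 9)(4 6)(5 12) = [18, 15, 2, 16, 6, 12, 4, 7, 3, 1, 0, 11, 5, 14, 8, 13, 17, 9, 10]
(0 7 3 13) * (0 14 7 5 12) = (0 5 12)(3 13 14 7) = [5, 1, 2, 13, 4, 12, 6, 3, 8, 9, 10, 11, 0, 14, 7]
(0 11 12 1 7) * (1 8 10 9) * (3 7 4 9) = (0 11 12 8 10 3 7)(1 4 9) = [11, 4, 2, 7, 9, 5, 6, 0, 10, 1, 3, 12, 8]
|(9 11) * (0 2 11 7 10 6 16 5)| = 9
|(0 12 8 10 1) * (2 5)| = 10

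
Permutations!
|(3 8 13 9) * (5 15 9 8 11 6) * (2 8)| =|(2 8 13)(3 11 6 5 15 9)| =6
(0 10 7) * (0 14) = (0 10 7 14) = [10, 1, 2, 3, 4, 5, 6, 14, 8, 9, 7, 11, 12, 13, 0]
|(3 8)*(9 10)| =2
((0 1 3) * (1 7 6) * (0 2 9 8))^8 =(9)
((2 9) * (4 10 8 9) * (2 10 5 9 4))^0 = (10)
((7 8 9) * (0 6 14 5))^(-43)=((0 6 14 5)(7 8 9))^(-43)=(0 6 14 5)(7 9 8)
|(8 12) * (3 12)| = 3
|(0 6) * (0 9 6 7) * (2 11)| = 2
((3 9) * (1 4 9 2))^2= ((1 4 9 3 2))^2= (1 9 2 4 3)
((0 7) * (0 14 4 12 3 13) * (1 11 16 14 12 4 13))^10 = ((0 7 12 3 1 11 16 14 13))^10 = (0 7 12 3 1 11 16 14 13)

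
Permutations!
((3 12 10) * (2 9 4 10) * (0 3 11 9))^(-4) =((0 3 12 2)(4 10 11 9))^(-4) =(12)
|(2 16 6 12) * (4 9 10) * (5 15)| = 12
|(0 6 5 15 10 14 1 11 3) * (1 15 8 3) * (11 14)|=|(0 6 5 8 3)(1 14 15 10 11)|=5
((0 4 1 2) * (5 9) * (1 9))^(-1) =((0 4 9 5 1 2))^(-1) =(0 2 1 5 9 4)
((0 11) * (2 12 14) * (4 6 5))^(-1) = (0 11)(2 14 12)(4 5 6)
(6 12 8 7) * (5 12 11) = (5 12 8 7 6 11) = [0, 1, 2, 3, 4, 12, 11, 6, 7, 9, 10, 5, 8]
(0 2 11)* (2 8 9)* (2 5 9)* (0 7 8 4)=[4, 1, 11, 3, 0, 9, 6, 8, 2, 5, 10, 7]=(0 4)(2 11 7 8)(5 9)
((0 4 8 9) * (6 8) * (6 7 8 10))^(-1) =(0 9 8 7 4)(6 10)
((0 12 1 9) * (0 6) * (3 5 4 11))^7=(0 1 6 12 9)(3 11 4 5)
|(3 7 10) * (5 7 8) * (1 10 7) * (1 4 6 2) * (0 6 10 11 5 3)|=8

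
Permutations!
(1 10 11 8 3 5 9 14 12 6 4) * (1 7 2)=(1 10 11 8 3 5 9 14 12 6 4 7 2)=[0, 10, 1, 5, 7, 9, 4, 2, 3, 14, 11, 8, 6, 13, 12]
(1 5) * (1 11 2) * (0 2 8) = (0 2 1 5 11 8) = [2, 5, 1, 3, 4, 11, 6, 7, 0, 9, 10, 8]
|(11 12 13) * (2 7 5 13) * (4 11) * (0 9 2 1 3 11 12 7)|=24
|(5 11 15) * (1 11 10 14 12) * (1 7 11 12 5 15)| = 12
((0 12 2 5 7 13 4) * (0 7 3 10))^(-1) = ((0 12 2 5 3 10)(4 7 13))^(-1) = (0 10 3 5 2 12)(4 13 7)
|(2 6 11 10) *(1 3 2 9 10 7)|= 6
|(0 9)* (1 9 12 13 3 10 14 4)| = |(0 12 13 3 10 14 4 1 9)| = 9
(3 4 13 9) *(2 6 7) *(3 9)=(2 6 7)(3 4 13)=[0, 1, 6, 4, 13, 5, 7, 2, 8, 9, 10, 11, 12, 3]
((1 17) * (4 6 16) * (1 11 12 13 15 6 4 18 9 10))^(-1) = ((1 17 11 12 13 15 6 16 18 9 10))^(-1) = (1 10 9 18 16 6 15 13 12 11 17)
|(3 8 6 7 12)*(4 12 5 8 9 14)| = 20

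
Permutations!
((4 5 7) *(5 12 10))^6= (4 12 10 5 7)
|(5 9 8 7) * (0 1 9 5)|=5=|(0 1 9 8 7)|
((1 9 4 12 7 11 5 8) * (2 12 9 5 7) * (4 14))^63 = ((1 5 8)(2 12)(4 9 14)(7 11))^63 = (14)(2 12)(7 11)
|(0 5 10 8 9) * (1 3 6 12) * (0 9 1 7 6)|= |(0 5 10 8 1 3)(6 12 7)|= 6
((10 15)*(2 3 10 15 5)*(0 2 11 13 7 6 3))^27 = (15)(0 2)(3 6 7 13 11 5 10)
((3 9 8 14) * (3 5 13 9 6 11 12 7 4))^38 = ((3 6 11 12 7 4)(5 13 9 8 14))^38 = (3 11 7)(4 6 12)(5 8 13 14 9)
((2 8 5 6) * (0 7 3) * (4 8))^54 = (2 6 5 8 4)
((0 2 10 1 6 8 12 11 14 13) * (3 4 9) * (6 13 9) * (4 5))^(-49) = ((0 2 10 1 13)(3 5 4 6 8 12 11 14 9))^(-49) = (0 2 10 1 13)(3 12 5 11 4 14 6 9 8)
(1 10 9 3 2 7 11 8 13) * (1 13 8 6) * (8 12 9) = (13)(1 10 8 12 9 3 2 7 11 6) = [0, 10, 7, 2, 4, 5, 1, 11, 12, 3, 8, 6, 9, 13]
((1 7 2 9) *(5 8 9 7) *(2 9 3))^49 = ((1 5 8 3 2 7 9))^49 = (9)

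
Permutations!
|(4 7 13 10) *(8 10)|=|(4 7 13 8 10)|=5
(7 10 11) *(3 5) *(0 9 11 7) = (0 9 11)(3 5)(7 10) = [9, 1, 2, 5, 4, 3, 6, 10, 8, 11, 7, 0]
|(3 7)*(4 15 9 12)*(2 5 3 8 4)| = 9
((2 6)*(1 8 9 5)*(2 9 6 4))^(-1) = ((1 8 6 9 5)(2 4))^(-1) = (1 5 9 6 8)(2 4)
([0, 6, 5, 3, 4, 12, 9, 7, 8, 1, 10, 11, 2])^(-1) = [0, 9, 12, 3, 4, 2, 1, 7, 8, 6, 10, 11, 5]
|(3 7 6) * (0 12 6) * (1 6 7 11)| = |(0 12 7)(1 6 3 11)| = 12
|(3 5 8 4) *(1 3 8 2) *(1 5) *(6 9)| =2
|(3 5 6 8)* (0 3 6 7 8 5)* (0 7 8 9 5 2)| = |(0 3 7 9 5 8 6 2)| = 8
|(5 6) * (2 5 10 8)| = 5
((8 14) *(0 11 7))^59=((0 11 7)(8 14))^59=(0 7 11)(8 14)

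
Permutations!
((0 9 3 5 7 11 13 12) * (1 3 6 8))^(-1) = ((0 9 6 8 1 3 5 7 11 13 12))^(-1) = (0 12 13 11 7 5 3 1 8 6 9)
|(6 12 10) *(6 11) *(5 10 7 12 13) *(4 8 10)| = |(4 8 10 11 6 13 5)(7 12)| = 14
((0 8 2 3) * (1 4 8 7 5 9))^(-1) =(0 3 2 8 4 1 9 5 7)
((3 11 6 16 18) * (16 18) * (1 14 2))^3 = (3 18 6 11)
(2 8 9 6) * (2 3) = (2 8 9 6 3) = [0, 1, 8, 2, 4, 5, 3, 7, 9, 6]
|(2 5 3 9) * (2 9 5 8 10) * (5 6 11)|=|(2 8 10)(3 6 11 5)|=12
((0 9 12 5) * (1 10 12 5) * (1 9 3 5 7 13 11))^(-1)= ((0 3 5)(1 10 12 9 7 13 11))^(-1)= (0 5 3)(1 11 13 7 9 12 10)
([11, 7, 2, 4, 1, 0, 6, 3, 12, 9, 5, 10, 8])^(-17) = [5, 4, 2, 7, 3, 10, 6, 1, 12, 9, 11, 0, 8]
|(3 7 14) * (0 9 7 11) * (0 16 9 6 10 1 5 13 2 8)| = 24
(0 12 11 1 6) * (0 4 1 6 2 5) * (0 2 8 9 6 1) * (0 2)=(0 12 11 1 8 9 6 4 2 5)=[12, 8, 5, 3, 2, 0, 4, 7, 9, 6, 10, 1, 11]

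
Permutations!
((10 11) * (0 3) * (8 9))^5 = ((0 3)(8 9)(10 11))^5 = (0 3)(8 9)(10 11)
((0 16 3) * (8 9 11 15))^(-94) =((0 16 3)(8 9 11 15))^(-94) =(0 3 16)(8 11)(9 15)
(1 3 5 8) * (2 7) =(1 3 5 8)(2 7) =[0, 3, 7, 5, 4, 8, 6, 2, 1]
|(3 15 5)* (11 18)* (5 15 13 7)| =|(3 13 7 5)(11 18)| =4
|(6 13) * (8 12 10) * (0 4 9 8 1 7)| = 8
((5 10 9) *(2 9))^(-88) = (10)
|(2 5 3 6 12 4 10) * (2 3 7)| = |(2 5 7)(3 6 12 4 10)| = 15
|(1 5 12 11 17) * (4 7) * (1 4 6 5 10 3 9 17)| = |(1 10 3 9 17 4 7 6 5 12 11)| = 11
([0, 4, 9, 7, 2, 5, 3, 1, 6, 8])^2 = (1 2 8 3)(4 9 6 7)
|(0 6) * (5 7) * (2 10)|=|(0 6)(2 10)(5 7)|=2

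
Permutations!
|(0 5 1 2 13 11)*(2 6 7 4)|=9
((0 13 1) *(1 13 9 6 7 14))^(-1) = ((0 9 6 7 14 1))^(-1) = (0 1 14 7 6 9)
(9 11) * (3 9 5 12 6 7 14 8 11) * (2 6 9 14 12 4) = (2 6 7 12 9 3 14 8 11 5 4) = [0, 1, 6, 14, 2, 4, 7, 12, 11, 3, 10, 5, 9, 13, 8]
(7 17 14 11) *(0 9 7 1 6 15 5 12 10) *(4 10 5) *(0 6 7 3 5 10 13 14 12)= [9, 7, 2, 5, 13, 0, 15, 17, 8, 3, 6, 1, 10, 14, 11, 4, 16, 12]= (0 9 3 5)(1 7 17 12 10 6 15 4 13 14 11)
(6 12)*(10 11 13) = (6 12)(10 11 13) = [0, 1, 2, 3, 4, 5, 12, 7, 8, 9, 11, 13, 6, 10]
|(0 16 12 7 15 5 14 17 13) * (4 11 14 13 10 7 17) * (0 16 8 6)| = |(0 8 6)(4 11 14)(5 13 16 12 17 10 7 15)| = 24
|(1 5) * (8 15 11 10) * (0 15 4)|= |(0 15 11 10 8 4)(1 5)|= 6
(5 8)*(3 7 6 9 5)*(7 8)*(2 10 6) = [0, 1, 10, 8, 4, 7, 9, 2, 3, 5, 6] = (2 10 6 9 5 7)(3 8)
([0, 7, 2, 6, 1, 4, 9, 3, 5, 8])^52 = [0, 9, 2, 5, 6, 3, 4, 8, 7, 1]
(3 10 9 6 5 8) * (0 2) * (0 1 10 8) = (0 2 1 10 9 6 5)(3 8) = [2, 10, 1, 8, 4, 0, 5, 7, 3, 6, 9]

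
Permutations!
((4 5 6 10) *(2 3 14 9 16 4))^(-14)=((2 3 14 9 16 4 5 6 10))^(-14)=(2 16 10 9 6 14 5 3 4)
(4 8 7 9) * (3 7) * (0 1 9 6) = (0 1 9 4 8 3 7 6) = [1, 9, 2, 7, 8, 5, 0, 6, 3, 4]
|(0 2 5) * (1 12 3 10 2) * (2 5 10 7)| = 8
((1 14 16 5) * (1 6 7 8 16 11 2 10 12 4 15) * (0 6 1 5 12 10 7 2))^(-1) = ((0 6 2 7 8 16 12 4 15 5 1 14 11))^(-1) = (0 11 14 1 5 15 4 12 16 8 7 2 6)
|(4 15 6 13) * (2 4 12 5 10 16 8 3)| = 11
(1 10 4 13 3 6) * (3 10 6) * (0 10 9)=(0 10 4 13 9)(1 6)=[10, 6, 2, 3, 13, 5, 1, 7, 8, 0, 4, 11, 12, 9]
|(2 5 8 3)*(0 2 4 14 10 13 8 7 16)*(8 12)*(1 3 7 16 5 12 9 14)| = 84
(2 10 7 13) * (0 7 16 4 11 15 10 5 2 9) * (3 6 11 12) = (0 7 13 9)(2 5)(3 6 11 15 10 16 4 12) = [7, 1, 5, 6, 12, 2, 11, 13, 8, 0, 16, 15, 3, 9, 14, 10, 4]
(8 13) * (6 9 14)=(6 9 14)(8 13)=[0, 1, 2, 3, 4, 5, 9, 7, 13, 14, 10, 11, 12, 8, 6]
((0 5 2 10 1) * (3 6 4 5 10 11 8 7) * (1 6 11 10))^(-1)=((0 1)(2 10 6 4 5)(3 11 8 7))^(-1)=(0 1)(2 5 4 6 10)(3 7 8 11)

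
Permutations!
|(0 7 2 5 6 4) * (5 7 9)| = |(0 9 5 6 4)(2 7)| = 10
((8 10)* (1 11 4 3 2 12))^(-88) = (1 4 2)(3 12 11)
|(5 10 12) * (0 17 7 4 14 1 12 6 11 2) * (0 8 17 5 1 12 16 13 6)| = 12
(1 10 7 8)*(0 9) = [9, 10, 2, 3, 4, 5, 6, 8, 1, 0, 7] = (0 9)(1 10 7 8)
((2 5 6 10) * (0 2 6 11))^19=(0 11 5 2)(6 10)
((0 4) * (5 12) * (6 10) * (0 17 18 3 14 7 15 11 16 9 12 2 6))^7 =((0 4 17 18 3 14 7 15 11 16 9 12 5 2 6 10))^7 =(0 15 6 14 5 18 9 4 11 10 7 2 3 12 17 16)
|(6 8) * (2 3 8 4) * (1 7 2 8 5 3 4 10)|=14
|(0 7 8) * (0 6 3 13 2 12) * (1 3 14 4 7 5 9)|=40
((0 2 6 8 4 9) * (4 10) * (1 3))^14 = (10)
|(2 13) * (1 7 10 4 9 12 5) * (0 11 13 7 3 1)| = 10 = |(0 11 13 2 7 10 4 9 12 5)(1 3)|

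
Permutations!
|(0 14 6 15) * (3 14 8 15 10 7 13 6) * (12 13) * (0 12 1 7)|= |(0 8 15 12 13 6 10)(1 7)(3 14)|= 14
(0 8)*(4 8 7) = (0 7 4 8) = [7, 1, 2, 3, 8, 5, 6, 4, 0]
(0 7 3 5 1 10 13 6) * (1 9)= (0 7 3 5 9 1 10 13 6)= [7, 10, 2, 5, 4, 9, 0, 3, 8, 1, 13, 11, 12, 6]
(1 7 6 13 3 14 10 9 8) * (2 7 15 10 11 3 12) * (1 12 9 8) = (1 15 10 8 12 2 7 6 13 9)(3 14 11) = [0, 15, 7, 14, 4, 5, 13, 6, 12, 1, 8, 3, 2, 9, 11, 10]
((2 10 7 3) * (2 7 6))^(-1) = ((2 10 6)(3 7))^(-1) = (2 6 10)(3 7)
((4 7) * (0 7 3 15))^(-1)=((0 7 4 3 15))^(-1)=(0 15 3 4 7)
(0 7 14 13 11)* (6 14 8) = [7, 1, 2, 3, 4, 5, 14, 8, 6, 9, 10, 0, 12, 11, 13] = (0 7 8 6 14 13 11)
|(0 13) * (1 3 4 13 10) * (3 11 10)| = |(0 3 4 13)(1 11 10)| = 12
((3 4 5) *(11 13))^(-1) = (3 5 4)(11 13)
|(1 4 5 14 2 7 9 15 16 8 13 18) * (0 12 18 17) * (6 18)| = |(0 12 6 18 1 4 5 14 2 7 9 15 16 8 13 17)| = 16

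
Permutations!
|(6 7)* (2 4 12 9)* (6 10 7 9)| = 10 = |(2 4 12 6 9)(7 10)|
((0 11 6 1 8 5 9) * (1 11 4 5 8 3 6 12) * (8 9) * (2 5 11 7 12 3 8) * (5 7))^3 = (0 3 2 1)(4 6 7 8)(5 12 9 11)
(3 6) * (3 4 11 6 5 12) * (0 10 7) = (0 10 7)(3 5 12)(4 11 6) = [10, 1, 2, 5, 11, 12, 4, 0, 8, 9, 7, 6, 3]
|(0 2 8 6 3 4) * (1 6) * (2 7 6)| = |(0 7 6 3 4)(1 2 8)| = 15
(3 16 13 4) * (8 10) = (3 16 13 4)(8 10) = [0, 1, 2, 16, 3, 5, 6, 7, 10, 9, 8, 11, 12, 4, 14, 15, 13]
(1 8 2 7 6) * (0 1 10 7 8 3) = (0 1 3)(2 8)(6 10 7) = [1, 3, 8, 0, 4, 5, 10, 6, 2, 9, 7]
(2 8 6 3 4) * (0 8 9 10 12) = (0 8 6 3 4 2 9 10 12) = [8, 1, 9, 4, 2, 5, 3, 7, 6, 10, 12, 11, 0]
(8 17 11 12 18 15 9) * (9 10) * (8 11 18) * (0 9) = (0 9 11 12 8 17 18 15 10) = [9, 1, 2, 3, 4, 5, 6, 7, 17, 11, 0, 12, 8, 13, 14, 10, 16, 18, 15]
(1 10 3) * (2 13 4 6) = [0, 10, 13, 1, 6, 5, 2, 7, 8, 9, 3, 11, 12, 4] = (1 10 3)(2 13 4 6)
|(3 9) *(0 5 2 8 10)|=10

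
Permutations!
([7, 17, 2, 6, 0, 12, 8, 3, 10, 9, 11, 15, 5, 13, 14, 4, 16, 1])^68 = [10, 1, 2, 15, 8, 5, 4, 11, 0, 9, 7, 3, 12, 13, 14, 6, 16, 17]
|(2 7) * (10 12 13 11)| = 4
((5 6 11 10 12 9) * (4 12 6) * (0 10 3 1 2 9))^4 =((0 10 6 11 3 1 2 9 5 4 12))^4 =(0 3 5 10 1 4 6 2 12 11 9)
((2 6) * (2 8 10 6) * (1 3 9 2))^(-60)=((1 3 9 2)(6 8 10))^(-60)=(10)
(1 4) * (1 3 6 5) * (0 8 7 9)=(0 8 7 9)(1 4 3 6 5)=[8, 4, 2, 6, 3, 1, 5, 9, 7, 0]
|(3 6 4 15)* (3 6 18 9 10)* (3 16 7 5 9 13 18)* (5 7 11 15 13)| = 10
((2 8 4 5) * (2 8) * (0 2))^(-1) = (0 2)(4 8 5) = ((0 2)(4 5 8))^(-1)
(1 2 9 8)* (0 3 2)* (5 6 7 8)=(0 3 2 9 5 6 7 8 1)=[3, 0, 9, 2, 4, 6, 7, 8, 1, 5]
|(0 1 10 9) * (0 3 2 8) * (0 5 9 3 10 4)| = |(0 1 4)(2 8 5 9 10 3)| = 6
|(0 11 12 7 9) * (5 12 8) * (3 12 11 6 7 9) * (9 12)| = 15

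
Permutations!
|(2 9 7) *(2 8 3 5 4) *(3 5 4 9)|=12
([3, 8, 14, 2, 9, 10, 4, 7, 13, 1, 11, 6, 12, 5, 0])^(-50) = (0 2)(1 10 9 5 4 13 6 8 11)(3 14)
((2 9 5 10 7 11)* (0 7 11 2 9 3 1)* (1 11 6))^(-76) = (0 11 6 2 5)(1 3 10 7 9)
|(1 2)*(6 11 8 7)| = 4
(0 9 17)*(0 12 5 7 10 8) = (0 9 17 12 5 7 10 8) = [9, 1, 2, 3, 4, 7, 6, 10, 0, 17, 8, 11, 5, 13, 14, 15, 16, 12]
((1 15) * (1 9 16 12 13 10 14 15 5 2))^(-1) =((1 5 2)(9 16 12 13 10 14 15))^(-1) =(1 2 5)(9 15 14 10 13 12 16)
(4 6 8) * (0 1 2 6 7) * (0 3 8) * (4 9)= (0 1 2 6)(3 8 9 4 7)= [1, 2, 6, 8, 7, 5, 0, 3, 9, 4]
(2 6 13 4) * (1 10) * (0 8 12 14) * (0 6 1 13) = (0 8 12 14 6)(1 10 13 4 2) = [8, 10, 1, 3, 2, 5, 0, 7, 12, 9, 13, 11, 14, 4, 6]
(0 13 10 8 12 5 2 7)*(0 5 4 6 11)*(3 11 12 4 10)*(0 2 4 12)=(0 13 3 11 2 7 5 4 6)(8 12 10)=[13, 1, 7, 11, 6, 4, 0, 5, 12, 9, 8, 2, 10, 3]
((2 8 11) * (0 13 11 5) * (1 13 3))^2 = (0 1 11 8)(2 5 3 13)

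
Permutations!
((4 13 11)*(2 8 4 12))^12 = ((2 8 4 13 11 12))^12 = (13)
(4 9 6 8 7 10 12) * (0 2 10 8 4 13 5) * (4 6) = [2, 1, 10, 3, 9, 0, 6, 8, 7, 4, 12, 11, 13, 5] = (0 2 10 12 13 5)(4 9)(7 8)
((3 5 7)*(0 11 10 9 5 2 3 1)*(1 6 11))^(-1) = (0 1)(2 3)(5 9 10 11 6 7)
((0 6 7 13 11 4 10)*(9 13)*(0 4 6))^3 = ((4 10)(6 7 9 13 11))^3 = (4 10)(6 13 7 11 9)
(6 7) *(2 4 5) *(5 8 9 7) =(2 4 8 9 7 6 5) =[0, 1, 4, 3, 8, 2, 5, 6, 9, 7]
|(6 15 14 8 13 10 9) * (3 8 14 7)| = |(3 8 13 10 9 6 15 7)| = 8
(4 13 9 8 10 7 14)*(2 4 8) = (2 4 13 9)(7 14 8 10) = [0, 1, 4, 3, 13, 5, 6, 14, 10, 2, 7, 11, 12, 9, 8]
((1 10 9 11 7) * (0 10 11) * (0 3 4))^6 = ((0 10 9 3 4)(1 11 7))^6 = (11)(0 10 9 3 4)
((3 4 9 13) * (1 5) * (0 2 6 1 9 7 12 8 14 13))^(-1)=(0 9 5 1 6 2)(3 13 14 8 12 7 4)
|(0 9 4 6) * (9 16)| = |(0 16 9 4 6)| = 5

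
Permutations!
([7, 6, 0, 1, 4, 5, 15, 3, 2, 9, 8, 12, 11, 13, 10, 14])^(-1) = (0 2 8 10 14 15 6 1 3 7)(11 12)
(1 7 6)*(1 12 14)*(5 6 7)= (1 5 6 12 14)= [0, 5, 2, 3, 4, 6, 12, 7, 8, 9, 10, 11, 14, 13, 1]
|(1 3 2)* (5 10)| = 6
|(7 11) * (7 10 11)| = |(10 11)| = 2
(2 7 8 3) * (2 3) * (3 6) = (2 7 8)(3 6) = [0, 1, 7, 6, 4, 5, 3, 8, 2]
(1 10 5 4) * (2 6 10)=(1 2 6 10 5 4)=[0, 2, 6, 3, 1, 4, 10, 7, 8, 9, 5]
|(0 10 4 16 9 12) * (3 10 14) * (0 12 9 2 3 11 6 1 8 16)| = |(0 14 11 6 1 8 16 2 3 10 4)| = 11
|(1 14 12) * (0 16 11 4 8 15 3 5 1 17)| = 12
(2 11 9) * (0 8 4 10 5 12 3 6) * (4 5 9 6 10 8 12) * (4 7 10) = (0 12 3 4 8 5 7 10 9 2 11 6) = [12, 1, 11, 4, 8, 7, 0, 10, 5, 2, 9, 6, 3]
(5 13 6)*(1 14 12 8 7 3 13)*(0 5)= [5, 14, 2, 13, 4, 1, 0, 3, 7, 9, 10, 11, 8, 6, 12]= (0 5 1 14 12 8 7 3 13 6)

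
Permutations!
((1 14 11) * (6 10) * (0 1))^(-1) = (0 11 14 1)(6 10)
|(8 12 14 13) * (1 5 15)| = 12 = |(1 5 15)(8 12 14 13)|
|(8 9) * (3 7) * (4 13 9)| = |(3 7)(4 13 9 8)| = 4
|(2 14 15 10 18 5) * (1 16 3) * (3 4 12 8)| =|(1 16 4 12 8 3)(2 14 15 10 18 5)| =6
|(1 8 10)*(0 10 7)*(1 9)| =|(0 10 9 1 8 7)| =6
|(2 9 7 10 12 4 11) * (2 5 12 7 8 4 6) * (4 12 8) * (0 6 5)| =|(0 6 2 9 4 11)(5 8 12)(7 10)| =6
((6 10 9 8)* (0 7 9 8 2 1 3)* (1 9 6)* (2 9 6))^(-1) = ((0 7 2 6 10 8 1 3))^(-1) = (0 3 1 8 10 6 2 7)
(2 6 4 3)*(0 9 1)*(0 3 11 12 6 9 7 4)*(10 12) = (0 7 4 11 10 12 6)(1 3 2 9) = [7, 3, 9, 2, 11, 5, 0, 4, 8, 1, 12, 10, 6]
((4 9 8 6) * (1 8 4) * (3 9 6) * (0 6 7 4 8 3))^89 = (0 8 9 3 1 6)(4 7)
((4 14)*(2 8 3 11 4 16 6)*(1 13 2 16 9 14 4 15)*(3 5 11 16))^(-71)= ((1 13 2 8 5 11 15)(3 16 6)(9 14))^(-71)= (1 15 11 5 8 2 13)(3 16 6)(9 14)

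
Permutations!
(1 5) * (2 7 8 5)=(1 2 7 8 5)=[0, 2, 7, 3, 4, 1, 6, 8, 5]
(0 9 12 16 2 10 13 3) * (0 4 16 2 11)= [9, 1, 10, 4, 16, 5, 6, 7, 8, 12, 13, 0, 2, 3, 14, 15, 11]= (0 9 12 2 10 13 3 4 16 11)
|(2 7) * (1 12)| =2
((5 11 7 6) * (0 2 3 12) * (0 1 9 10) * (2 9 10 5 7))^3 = (0 11 12)(1 9 2)(3 10 5)(6 7)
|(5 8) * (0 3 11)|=6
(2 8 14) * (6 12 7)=(2 8 14)(6 12 7)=[0, 1, 8, 3, 4, 5, 12, 6, 14, 9, 10, 11, 7, 13, 2]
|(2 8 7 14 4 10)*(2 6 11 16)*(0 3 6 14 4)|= 11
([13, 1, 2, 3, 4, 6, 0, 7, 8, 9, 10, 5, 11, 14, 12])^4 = (0 11 13 5 14 6 12)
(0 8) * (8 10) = (0 10 8) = [10, 1, 2, 3, 4, 5, 6, 7, 0, 9, 8]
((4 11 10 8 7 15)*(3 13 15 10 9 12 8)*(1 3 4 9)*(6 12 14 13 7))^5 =(1 11 4 10 7 3)(6 8 12)(9 14 13 15)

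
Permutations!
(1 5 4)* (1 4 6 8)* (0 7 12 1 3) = (0 7 12 1 5 6 8 3) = [7, 5, 2, 0, 4, 6, 8, 12, 3, 9, 10, 11, 1]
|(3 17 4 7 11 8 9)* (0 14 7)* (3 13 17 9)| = 10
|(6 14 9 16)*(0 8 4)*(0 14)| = |(0 8 4 14 9 16 6)| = 7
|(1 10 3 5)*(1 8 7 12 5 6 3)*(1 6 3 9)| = |(1 10 6 9)(5 8 7 12)| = 4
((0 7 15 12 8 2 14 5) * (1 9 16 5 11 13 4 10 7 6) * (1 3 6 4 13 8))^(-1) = ((0 4 10 7 15 12 1 9 16 5)(2 14 11 8)(3 6))^(-1) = (0 5 16 9 1 12 15 7 10 4)(2 8 11 14)(3 6)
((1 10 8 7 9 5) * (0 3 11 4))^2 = ((0 3 11 4)(1 10 8 7 9 5))^2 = (0 11)(1 8 9)(3 4)(5 10 7)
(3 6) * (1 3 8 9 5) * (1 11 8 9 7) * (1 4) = (1 3 6 9 5 11 8 7 4) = [0, 3, 2, 6, 1, 11, 9, 4, 7, 5, 10, 8]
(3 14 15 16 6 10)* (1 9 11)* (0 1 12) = (0 1 9 11 12)(3 14 15 16 6 10) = [1, 9, 2, 14, 4, 5, 10, 7, 8, 11, 3, 12, 0, 13, 15, 16, 6]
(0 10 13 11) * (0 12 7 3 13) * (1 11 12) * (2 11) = (0 10)(1 2 11)(3 13 12 7) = [10, 2, 11, 13, 4, 5, 6, 3, 8, 9, 0, 1, 7, 12]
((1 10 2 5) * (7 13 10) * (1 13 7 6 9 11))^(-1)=((1 6 9 11)(2 5 13 10))^(-1)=(1 11 9 6)(2 10 13 5)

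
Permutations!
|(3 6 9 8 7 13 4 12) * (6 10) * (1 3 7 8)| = |(1 3 10 6 9)(4 12 7 13)| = 20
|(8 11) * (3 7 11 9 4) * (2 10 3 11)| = 4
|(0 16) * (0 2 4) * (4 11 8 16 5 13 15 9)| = |(0 5 13 15 9 4)(2 11 8 16)| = 12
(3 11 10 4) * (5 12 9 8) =(3 11 10 4)(5 12 9 8) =[0, 1, 2, 11, 3, 12, 6, 7, 5, 8, 4, 10, 9]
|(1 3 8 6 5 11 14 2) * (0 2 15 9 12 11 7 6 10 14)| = |(0 2 1 3 8 10 14 15 9 12 11)(5 7 6)| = 33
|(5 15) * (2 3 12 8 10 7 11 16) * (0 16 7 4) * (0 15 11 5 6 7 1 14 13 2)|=14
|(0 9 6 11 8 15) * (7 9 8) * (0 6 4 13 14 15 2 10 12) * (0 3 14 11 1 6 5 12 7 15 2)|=|(0 8)(1 6)(2 10 7 9 4 13 11 15 5 12 3 14)|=12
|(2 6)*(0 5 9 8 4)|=|(0 5 9 8 4)(2 6)|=10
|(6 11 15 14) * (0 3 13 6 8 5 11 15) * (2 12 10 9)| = 36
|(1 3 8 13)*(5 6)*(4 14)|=|(1 3 8 13)(4 14)(5 6)|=4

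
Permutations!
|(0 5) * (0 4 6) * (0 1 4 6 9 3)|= |(0 5 6 1 4 9 3)|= 7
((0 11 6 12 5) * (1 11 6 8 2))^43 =(0 5 12 6)(1 2 8 11)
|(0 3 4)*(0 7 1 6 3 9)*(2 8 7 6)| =|(0 9)(1 2 8 7)(3 4 6)| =12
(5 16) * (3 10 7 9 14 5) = [0, 1, 2, 10, 4, 16, 6, 9, 8, 14, 7, 11, 12, 13, 5, 15, 3] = (3 10 7 9 14 5 16)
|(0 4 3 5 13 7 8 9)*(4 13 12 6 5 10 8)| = |(0 13 7 4 3 10 8 9)(5 12 6)| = 24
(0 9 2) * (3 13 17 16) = (0 9 2)(3 13 17 16) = [9, 1, 0, 13, 4, 5, 6, 7, 8, 2, 10, 11, 12, 17, 14, 15, 3, 16]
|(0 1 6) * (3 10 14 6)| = 6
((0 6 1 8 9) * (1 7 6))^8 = ((0 1 8 9)(6 7))^8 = (9)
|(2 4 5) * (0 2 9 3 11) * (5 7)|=8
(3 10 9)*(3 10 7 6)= (3 7 6)(9 10)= [0, 1, 2, 7, 4, 5, 3, 6, 8, 10, 9]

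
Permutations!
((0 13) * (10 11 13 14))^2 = (0 10 13 14 11)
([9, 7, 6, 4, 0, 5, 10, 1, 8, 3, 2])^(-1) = (0 4 3 9)(1 7)(2 10 6)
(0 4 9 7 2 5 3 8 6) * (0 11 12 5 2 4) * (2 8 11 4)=(2 8 6 4 9 7)(3 11 12 5)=[0, 1, 8, 11, 9, 3, 4, 2, 6, 7, 10, 12, 5]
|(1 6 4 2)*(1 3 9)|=6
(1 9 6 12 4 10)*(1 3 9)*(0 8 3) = (0 8 3 9 6 12 4 10) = [8, 1, 2, 9, 10, 5, 12, 7, 3, 6, 0, 11, 4]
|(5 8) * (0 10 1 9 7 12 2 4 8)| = 10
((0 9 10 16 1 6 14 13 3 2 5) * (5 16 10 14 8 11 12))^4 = (0 3 6 5 13 1 12 14 16 11 9 2 8)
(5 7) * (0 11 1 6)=(0 11 1 6)(5 7)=[11, 6, 2, 3, 4, 7, 0, 5, 8, 9, 10, 1]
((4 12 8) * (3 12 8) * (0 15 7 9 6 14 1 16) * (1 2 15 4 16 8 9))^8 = ((0 4 9 6 14 2 15 7 1 8 16)(3 12))^8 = (0 1 2 9 16 7 14 4 8 15 6)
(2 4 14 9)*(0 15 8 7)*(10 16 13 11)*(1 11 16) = (0 15 8 7)(1 11 10)(2 4 14 9)(13 16) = [15, 11, 4, 3, 14, 5, 6, 0, 7, 2, 1, 10, 12, 16, 9, 8, 13]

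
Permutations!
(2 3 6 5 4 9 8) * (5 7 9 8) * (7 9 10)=(2 3 6 9 5 4 8)(7 10)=[0, 1, 3, 6, 8, 4, 9, 10, 2, 5, 7]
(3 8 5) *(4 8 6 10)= (3 6 10 4 8 5)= [0, 1, 2, 6, 8, 3, 10, 7, 5, 9, 4]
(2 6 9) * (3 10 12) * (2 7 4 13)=(2 6 9 7 4 13)(3 10 12)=[0, 1, 6, 10, 13, 5, 9, 4, 8, 7, 12, 11, 3, 2]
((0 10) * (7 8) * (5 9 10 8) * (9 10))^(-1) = (0 10 5 7 8)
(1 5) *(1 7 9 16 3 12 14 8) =[0, 5, 2, 12, 4, 7, 6, 9, 1, 16, 10, 11, 14, 13, 8, 15, 3] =(1 5 7 9 16 3 12 14 8)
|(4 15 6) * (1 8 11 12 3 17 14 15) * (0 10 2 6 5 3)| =|(0 10 2 6 4 1 8 11 12)(3 17 14 15 5)| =45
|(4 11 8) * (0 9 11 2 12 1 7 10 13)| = 11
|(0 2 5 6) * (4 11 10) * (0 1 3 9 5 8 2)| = 30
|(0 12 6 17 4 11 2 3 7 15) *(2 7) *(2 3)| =8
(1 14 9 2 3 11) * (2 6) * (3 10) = (1 14 9 6 2 10 3 11) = [0, 14, 10, 11, 4, 5, 2, 7, 8, 6, 3, 1, 12, 13, 9]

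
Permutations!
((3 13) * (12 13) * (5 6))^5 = (3 13 12)(5 6)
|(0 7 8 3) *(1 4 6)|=|(0 7 8 3)(1 4 6)|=12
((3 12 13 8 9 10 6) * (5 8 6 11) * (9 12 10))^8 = (13)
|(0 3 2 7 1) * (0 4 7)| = 3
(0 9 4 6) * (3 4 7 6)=(0 9 7 6)(3 4)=[9, 1, 2, 4, 3, 5, 0, 6, 8, 7]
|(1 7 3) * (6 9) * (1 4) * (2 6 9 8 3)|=7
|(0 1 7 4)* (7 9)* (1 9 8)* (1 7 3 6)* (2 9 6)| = |(0 6 1 8 7 4)(2 9 3)| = 6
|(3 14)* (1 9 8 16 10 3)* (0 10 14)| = 15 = |(0 10 3)(1 9 8 16 14)|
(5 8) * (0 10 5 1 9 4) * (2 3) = (0 10 5 8 1 9 4)(2 3) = [10, 9, 3, 2, 0, 8, 6, 7, 1, 4, 5]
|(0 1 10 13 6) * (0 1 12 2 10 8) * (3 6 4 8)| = |(0 12 2 10 13 4 8)(1 3 6)| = 21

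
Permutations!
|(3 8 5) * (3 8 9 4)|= |(3 9 4)(5 8)|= 6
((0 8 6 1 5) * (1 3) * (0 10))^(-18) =(0 3 10 6 5 8 1)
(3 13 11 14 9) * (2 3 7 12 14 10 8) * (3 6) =(2 6 3 13 11 10 8)(7 12 14 9) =[0, 1, 6, 13, 4, 5, 3, 12, 2, 7, 8, 10, 14, 11, 9]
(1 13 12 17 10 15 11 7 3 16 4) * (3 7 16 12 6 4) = (1 13 6 4)(3 12 17 10 15 11 16) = [0, 13, 2, 12, 1, 5, 4, 7, 8, 9, 15, 16, 17, 6, 14, 11, 3, 10]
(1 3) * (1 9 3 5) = (1 5)(3 9) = [0, 5, 2, 9, 4, 1, 6, 7, 8, 3]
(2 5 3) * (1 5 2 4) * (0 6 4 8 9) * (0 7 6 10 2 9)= (0 10 2 9 7 6 4 1 5 3 8)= [10, 5, 9, 8, 1, 3, 4, 6, 0, 7, 2]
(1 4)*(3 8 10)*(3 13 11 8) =[0, 4, 2, 3, 1, 5, 6, 7, 10, 9, 13, 8, 12, 11] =(1 4)(8 10 13 11)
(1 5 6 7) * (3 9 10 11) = (1 5 6 7)(3 9 10 11) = [0, 5, 2, 9, 4, 6, 7, 1, 8, 10, 11, 3]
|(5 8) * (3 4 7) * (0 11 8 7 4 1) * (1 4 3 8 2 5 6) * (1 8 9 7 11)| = 6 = |(0 1)(2 5 11)(3 4)(6 8)(7 9)|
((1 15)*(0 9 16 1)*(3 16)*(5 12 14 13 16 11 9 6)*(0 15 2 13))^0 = ((0 6 5 12 14)(1 2 13 16)(3 11 9))^0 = (16)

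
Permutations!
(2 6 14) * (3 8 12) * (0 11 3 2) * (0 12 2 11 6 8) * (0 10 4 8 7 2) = (0 6 14 12 11 3 10 4 8)(2 7) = [6, 1, 7, 10, 8, 5, 14, 2, 0, 9, 4, 3, 11, 13, 12]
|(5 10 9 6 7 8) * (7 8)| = 5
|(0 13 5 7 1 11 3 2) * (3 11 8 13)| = |(0 3 2)(1 8 13 5 7)| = 15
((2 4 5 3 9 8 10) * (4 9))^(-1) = (2 10 8 9)(3 5 4)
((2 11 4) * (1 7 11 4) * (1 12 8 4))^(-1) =(1 2 4 8 12 11 7)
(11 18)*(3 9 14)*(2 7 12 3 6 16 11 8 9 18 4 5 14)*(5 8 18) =(18)(2 7 12 3 5 14 6 16 11 4 8 9) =[0, 1, 7, 5, 8, 14, 16, 12, 9, 2, 10, 4, 3, 13, 6, 15, 11, 17, 18]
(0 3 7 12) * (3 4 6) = (0 4 6 3 7 12) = [4, 1, 2, 7, 6, 5, 3, 12, 8, 9, 10, 11, 0]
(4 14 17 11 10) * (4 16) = (4 14 17 11 10 16) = [0, 1, 2, 3, 14, 5, 6, 7, 8, 9, 16, 10, 12, 13, 17, 15, 4, 11]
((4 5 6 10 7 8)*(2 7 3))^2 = (2 8 5 10)(3 7 4 6)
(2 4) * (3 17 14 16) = (2 4)(3 17 14 16) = [0, 1, 4, 17, 2, 5, 6, 7, 8, 9, 10, 11, 12, 13, 16, 15, 3, 14]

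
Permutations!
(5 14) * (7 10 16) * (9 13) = [0, 1, 2, 3, 4, 14, 6, 10, 8, 13, 16, 11, 12, 9, 5, 15, 7] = (5 14)(7 10 16)(9 13)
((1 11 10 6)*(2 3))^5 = ((1 11 10 6)(2 3))^5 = (1 11 10 6)(2 3)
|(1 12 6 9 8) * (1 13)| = |(1 12 6 9 8 13)| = 6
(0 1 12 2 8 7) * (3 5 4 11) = [1, 12, 8, 5, 11, 4, 6, 0, 7, 9, 10, 3, 2] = (0 1 12 2 8 7)(3 5 4 11)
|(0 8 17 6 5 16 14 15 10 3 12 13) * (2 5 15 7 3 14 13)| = |(0 8 17 6 15 10 14 7 3 12 2 5 16 13)| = 14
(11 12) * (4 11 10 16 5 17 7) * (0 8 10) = [8, 1, 2, 3, 11, 17, 6, 4, 10, 9, 16, 12, 0, 13, 14, 15, 5, 7] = (0 8 10 16 5 17 7 4 11 12)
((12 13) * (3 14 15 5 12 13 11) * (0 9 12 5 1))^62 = (0 15 3 12)(1 14 11 9)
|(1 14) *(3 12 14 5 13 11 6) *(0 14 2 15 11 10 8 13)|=|(0 14 1 5)(2 15 11 6 3 12)(8 13 10)|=12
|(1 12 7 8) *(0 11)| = 4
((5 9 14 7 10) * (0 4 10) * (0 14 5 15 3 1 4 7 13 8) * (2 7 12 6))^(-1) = ((0 12 6 2 7 14 13 8)(1 4 10 15 3)(5 9))^(-1) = (0 8 13 14 7 2 6 12)(1 3 15 10 4)(5 9)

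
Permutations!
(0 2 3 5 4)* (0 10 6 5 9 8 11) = (0 2 3 9 8 11)(4 10 6 5) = [2, 1, 3, 9, 10, 4, 5, 7, 11, 8, 6, 0]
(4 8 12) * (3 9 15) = (3 9 15)(4 8 12) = [0, 1, 2, 9, 8, 5, 6, 7, 12, 15, 10, 11, 4, 13, 14, 3]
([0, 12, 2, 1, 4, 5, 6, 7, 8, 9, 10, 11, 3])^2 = (1 3 12)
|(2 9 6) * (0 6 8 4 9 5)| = |(0 6 2 5)(4 9 8)| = 12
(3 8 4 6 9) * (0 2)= (0 2)(3 8 4 6 9)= [2, 1, 0, 8, 6, 5, 9, 7, 4, 3]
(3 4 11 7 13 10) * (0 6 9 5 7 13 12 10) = (0 6 9 5 7 12 10 3 4 11 13) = [6, 1, 2, 4, 11, 7, 9, 12, 8, 5, 3, 13, 10, 0]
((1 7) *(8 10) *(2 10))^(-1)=(1 7)(2 8 10)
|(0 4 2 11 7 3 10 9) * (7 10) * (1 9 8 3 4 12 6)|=|(0 12 6 1 9)(2 11 10 8 3 7 4)|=35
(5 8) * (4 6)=(4 6)(5 8)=[0, 1, 2, 3, 6, 8, 4, 7, 5]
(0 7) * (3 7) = (0 3 7) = [3, 1, 2, 7, 4, 5, 6, 0]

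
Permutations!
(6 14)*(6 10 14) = (10 14) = [0, 1, 2, 3, 4, 5, 6, 7, 8, 9, 14, 11, 12, 13, 10]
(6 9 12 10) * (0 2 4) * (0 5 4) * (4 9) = (0 2)(4 5 9 12 10 6) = [2, 1, 0, 3, 5, 9, 4, 7, 8, 12, 6, 11, 10]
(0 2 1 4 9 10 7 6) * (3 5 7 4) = [2, 3, 1, 5, 9, 7, 0, 6, 8, 10, 4] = (0 2 1 3 5 7 6)(4 9 10)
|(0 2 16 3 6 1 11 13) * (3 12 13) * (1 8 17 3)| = 20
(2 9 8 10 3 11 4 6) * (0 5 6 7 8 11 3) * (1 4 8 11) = (0 5 6 2 9 1 4 7 11 8 10) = [5, 4, 9, 3, 7, 6, 2, 11, 10, 1, 0, 8]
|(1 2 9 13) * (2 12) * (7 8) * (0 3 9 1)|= 12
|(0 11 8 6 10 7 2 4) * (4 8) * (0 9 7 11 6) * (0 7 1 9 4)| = 12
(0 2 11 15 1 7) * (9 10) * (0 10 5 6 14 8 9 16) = [2, 7, 11, 3, 4, 6, 14, 10, 9, 5, 16, 15, 12, 13, 8, 1, 0] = (0 2 11 15 1 7 10 16)(5 6 14 8 9)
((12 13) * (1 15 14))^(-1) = (1 14 15)(12 13)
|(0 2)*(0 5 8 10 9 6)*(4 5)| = |(0 2 4 5 8 10 9 6)| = 8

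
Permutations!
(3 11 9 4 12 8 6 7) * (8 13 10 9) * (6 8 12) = (3 11 12 13 10 9 4 6 7) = [0, 1, 2, 11, 6, 5, 7, 3, 8, 4, 9, 12, 13, 10]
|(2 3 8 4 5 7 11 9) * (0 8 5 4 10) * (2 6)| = |(0 8 10)(2 3 5 7 11 9 6)| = 21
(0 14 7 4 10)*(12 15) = (0 14 7 4 10)(12 15) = [14, 1, 2, 3, 10, 5, 6, 4, 8, 9, 0, 11, 15, 13, 7, 12]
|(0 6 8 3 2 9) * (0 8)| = |(0 6)(2 9 8 3)| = 4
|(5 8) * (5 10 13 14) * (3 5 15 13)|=12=|(3 5 8 10)(13 14 15)|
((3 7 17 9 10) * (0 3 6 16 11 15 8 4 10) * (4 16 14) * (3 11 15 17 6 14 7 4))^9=(0 11 17 9)(3 4 10 14)(6 7)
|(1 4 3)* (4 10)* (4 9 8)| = |(1 10 9 8 4 3)| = 6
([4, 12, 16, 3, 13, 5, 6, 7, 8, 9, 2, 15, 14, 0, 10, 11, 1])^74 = [13, 14, 1, 3, 0, 5, 6, 7, 8, 9, 16, 11, 10, 4, 2, 15, 12]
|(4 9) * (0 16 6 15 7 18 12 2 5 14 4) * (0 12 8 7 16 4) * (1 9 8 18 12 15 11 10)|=56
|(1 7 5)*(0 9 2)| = 3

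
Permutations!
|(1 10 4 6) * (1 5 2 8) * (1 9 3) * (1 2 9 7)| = |(1 10 4 6 5 9 3 2 8 7)| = 10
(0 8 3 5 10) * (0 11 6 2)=(0 8 3 5 10 11 6 2)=[8, 1, 0, 5, 4, 10, 2, 7, 3, 9, 11, 6]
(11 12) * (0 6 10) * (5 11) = [6, 1, 2, 3, 4, 11, 10, 7, 8, 9, 0, 12, 5] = (0 6 10)(5 11 12)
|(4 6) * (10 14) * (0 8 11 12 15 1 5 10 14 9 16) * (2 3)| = 10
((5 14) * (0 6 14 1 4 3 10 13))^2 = (0 14 1 3 13 6 5 4 10)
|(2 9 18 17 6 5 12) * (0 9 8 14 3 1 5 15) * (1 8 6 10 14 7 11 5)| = |(0 9 18 17 10 14 3 8 7 11 5 12 2 6 15)| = 15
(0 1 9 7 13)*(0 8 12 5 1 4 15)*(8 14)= (0 4 15)(1 9 7 13 14 8 12 5)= [4, 9, 2, 3, 15, 1, 6, 13, 12, 7, 10, 11, 5, 14, 8, 0]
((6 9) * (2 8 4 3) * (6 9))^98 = (9)(2 4)(3 8)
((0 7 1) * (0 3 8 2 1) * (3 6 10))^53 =(0 7)(1 2 8 3 10 6)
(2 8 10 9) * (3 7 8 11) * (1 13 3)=[0, 13, 11, 7, 4, 5, 6, 8, 10, 2, 9, 1, 12, 3]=(1 13 3 7 8 10 9 2 11)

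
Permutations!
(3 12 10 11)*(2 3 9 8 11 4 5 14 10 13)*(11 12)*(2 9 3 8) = (2 8 12 13 9)(3 11)(4 5 14 10) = [0, 1, 8, 11, 5, 14, 6, 7, 12, 2, 4, 3, 13, 9, 10]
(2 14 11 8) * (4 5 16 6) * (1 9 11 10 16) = (1 9 11 8 2 14 10 16 6 4 5) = [0, 9, 14, 3, 5, 1, 4, 7, 2, 11, 16, 8, 12, 13, 10, 15, 6]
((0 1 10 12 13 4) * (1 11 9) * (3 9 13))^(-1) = ((0 11 13 4)(1 10 12 3 9))^(-1) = (0 4 13 11)(1 9 3 12 10)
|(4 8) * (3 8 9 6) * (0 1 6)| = 7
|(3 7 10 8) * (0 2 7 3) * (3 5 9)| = 15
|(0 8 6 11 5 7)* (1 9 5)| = |(0 8 6 11 1 9 5 7)| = 8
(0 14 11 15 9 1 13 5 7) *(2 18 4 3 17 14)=(0 2 18 4 3 17 14 11 15 9 1 13 5 7)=[2, 13, 18, 17, 3, 7, 6, 0, 8, 1, 10, 15, 12, 5, 11, 9, 16, 14, 4]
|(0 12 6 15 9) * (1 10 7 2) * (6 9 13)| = 12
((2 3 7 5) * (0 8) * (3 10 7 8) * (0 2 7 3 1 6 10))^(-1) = ((0 1 6 10 3 8 2)(5 7))^(-1) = (0 2 8 3 10 6 1)(5 7)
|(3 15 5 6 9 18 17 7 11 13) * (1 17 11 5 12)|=|(1 17 7 5 6 9 18 11 13 3 15 12)|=12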